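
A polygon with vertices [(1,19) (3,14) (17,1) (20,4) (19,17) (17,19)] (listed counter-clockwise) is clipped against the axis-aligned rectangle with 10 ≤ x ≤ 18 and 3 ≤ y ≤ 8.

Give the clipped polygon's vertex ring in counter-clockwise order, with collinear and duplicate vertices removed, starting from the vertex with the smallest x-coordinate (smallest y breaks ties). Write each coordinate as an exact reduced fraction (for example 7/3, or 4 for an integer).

1. After x ≥ 10: [(10,19) (10,15/2) (17,1) (20,4) (19,17) (17,19)]
2. After x ≤ 18: [(10,19) (10,15/2) (17,1) (18,2) (18,18) (17,19)]
3. After y ≥ 3: [(10,19) (10,15/2) (193/13,3) (18,3) (18,18) (17,19)]
4. After y ≤ 8: [(10,8) (10,15/2) (193/13,3) (18,3) (18,8)]
5. Canonical ring: [(10,15/2) (193/13,3) (18,3) (18,8) (10,8)]

Clipped polygon: [(10,15/2) (193/13,3) (18,3) (18,8) (10,8)]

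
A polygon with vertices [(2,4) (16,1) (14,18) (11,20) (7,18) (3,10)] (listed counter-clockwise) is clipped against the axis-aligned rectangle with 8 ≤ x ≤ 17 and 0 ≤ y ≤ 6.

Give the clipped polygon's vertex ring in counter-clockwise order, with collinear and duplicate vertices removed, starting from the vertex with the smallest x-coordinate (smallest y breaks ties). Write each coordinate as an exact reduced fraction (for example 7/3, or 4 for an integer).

1. After x ≥ 8: [(8,19/7) (16,1) (14,18) (11,20) (8,37/2)]
2. After x ≤ 17: [(8,19/7) (16,1) (14,18) (11,20) (8,37/2)]
3. After y ≥ 0: [(8,19/7) (16,1) (14,18) (11,20) (8,37/2)]
4. After y ≤ 6: [(8,6) (8,19/7) (16,1) (262/17,6)]
5. Canonical ring: [(8,19/7) (16,1) (262/17,6) (8,6)]

Clipped polygon: [(8,19/7) (16,1) (262/17,6) (8,6)]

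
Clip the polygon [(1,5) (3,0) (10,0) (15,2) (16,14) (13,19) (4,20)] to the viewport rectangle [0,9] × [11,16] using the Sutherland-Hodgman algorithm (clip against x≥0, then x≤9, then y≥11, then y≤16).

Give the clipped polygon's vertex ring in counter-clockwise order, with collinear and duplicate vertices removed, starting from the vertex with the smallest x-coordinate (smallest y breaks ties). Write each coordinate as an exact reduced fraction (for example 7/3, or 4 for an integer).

1. After x ≥ 0: [(1,5) (3,0) (10,0) (15,2) (16,14) (13,19) (4,20)]
2. After x ≤ 9: [(1,5) (3,0) (9,0) (9,175/9) (4,20)]
3. After y ≥ 11: [(11/5,11) (9,11) (9,175/9) (4,20)]
4. After y ≤ 16: [(16/5,16) (11/5,11) (9,11) (9,16)]
5. Canonical ring: [(11/5,11) (9,11) (9,16) (16/5,16)]

Clipped polygon: [(11/5,11) (9,11) (9,16) (16/5,16)]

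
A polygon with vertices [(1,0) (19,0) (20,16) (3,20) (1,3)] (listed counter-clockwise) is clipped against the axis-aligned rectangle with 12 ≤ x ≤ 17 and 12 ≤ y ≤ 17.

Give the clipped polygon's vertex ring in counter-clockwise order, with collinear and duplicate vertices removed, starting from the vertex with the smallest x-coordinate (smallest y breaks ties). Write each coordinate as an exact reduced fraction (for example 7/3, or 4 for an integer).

1. After x ≥ 12: [(12,0) (19,0) (20,16) (12,304/17)]
2. After x ≤ 17: [(12,0) (17,0) (17,284/17) (12,304/17)]
3. After y ≥ 12: [(12,12) (17,12) (17,284/17) (12,304/17)]
4. After y ≤ 17: [(12,17) (12,12) (17,12) (17,284/17) (63/4,17)]
5. Canonical ring: [(12,12) (17,12) (17,284/17) (63/4,17) (12,17)]

Clipped polygon: [(12,12) (17,12) (17,284/17) (63/4,17) (12,17)]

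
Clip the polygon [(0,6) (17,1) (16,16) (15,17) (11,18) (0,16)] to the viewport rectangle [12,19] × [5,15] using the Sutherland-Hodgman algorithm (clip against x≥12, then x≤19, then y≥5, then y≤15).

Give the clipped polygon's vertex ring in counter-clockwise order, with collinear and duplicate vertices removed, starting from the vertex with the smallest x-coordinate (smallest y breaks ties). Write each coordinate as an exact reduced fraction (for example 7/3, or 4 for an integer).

Clipped polygon: [(12,5) (251/15,5) (241/15,15) (12,15)]

1. After x ≥ 12: [(12,42/17) (17,1) (16,16) (15,17) (12,71/4)]
2. After x ≤ 19: [(12,42/17) (17,1) (16,16) (15,17) (12,71/4)]
3. After y ≥ 5: [(12,5) (251/15,5) (16,16) (15,17) (12,71/4)]
4. After y ≤ 15: [(12,15) (12,5) (251/15,5) (241/15,15)]
5. Canonical ring: [(12,5) (251/15,5) (241/15,15) (12,15)]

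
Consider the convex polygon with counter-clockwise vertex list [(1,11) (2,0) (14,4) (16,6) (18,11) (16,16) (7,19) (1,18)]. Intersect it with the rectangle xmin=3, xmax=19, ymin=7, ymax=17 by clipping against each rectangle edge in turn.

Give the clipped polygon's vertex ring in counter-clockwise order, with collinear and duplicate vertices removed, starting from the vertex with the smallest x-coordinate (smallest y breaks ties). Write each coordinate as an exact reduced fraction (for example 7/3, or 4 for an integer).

1. After x ≥ 3: [(3,1/3) (14,4) (16,6) (18,11) (16,16) (7,19) (3,55/3)]
2. After x ≤ 19: [(3,1/3) (14,4) (16,6) (18,11) (16,16) (7,19) (3,55/3)]
3. After y ≥ 7: [(3,7) (82/5,7) (18,11) (16,16) (7,19) (3,55/3)]
4. After y ≤ 17: [(3,17) (3,7) (82/5,7) (18,11) (16,16) (13,17)]
5. Canonical ring: [(3,7) (82/5,7) (18,11) (16,16) (13,17) (3,17)]

Clipped polygon: [(3,7) (82/5,7) (18,11) (16,16) (13,17) (3,17)]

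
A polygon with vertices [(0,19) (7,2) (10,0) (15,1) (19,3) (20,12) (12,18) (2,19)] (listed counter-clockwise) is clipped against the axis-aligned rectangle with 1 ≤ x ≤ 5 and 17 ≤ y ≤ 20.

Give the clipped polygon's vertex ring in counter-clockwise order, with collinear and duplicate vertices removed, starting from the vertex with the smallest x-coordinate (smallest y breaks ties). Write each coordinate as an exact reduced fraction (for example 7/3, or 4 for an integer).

1. After x ≥ 1: [(1,19) (1,116/7) (7,2) (10,0) (15,1) (19,3) (20,12) (12,18) (2,19)]
2. After x ≤ 5: [(1,19) (1,116/7) (5,48/7) (5,187/10) (2,19)]
3. After y ≥ 17: [(1,19) (1,17) (5,17) (5,187/10) (2,19)]
4. After y ≤ 20: [(1,19) (1,17) (5,17) (5,187/10) (2,19)]
5. Canonical ring: [(1,17) (5,17) (5,187/10) (2,19) (1,19)]

Clipped polygon: [(1,17) (5,17) (5,187/10) (2,19) (1,19)]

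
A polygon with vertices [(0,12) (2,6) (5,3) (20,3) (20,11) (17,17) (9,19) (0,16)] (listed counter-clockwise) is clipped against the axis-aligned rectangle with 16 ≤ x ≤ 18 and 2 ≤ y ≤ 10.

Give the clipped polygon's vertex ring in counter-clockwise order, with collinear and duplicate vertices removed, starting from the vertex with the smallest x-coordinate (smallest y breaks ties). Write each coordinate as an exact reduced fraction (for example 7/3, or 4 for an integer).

1. After x ≥ 16: [(16,3) (20,3) (20,11) (17,17) (16,69/4)]
2. After x ≤ 18: [(16,3) (18,3) (18,15) (17,17) (16,69/4)]
3. After y ≥ 2: [(16,3) (18,3) (18,15) (17,17) (16,69/4)]
4. After y ≤ 10: [(16,10) (16,3) (18,3) (18,10)]
5. Canonical ring: [(16,3) (18,3) (18,10) (16,10)]

Clipped polygon: [(16,3) (18,3) (18,10) (16,10)]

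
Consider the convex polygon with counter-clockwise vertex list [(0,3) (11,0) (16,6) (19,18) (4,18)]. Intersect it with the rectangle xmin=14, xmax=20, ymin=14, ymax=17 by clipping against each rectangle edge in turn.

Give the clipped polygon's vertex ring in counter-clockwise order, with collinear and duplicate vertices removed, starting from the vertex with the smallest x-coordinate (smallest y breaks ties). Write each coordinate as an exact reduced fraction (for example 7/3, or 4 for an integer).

Clipped polygon: [(14,14) (18,14) (75/4,17) (14,17)]

1. After x ≥ 14: [(14,18/5) (16,6) (19,18) (14,18)]
2. After x ≤ 20: [(14,18/5) (16,6) (19,18) (14,18)]
3. After y ≥ 14: [(14,14) (18,14) (19,18) (14,18)]
4. After y ≤ 17: [(14,17) (14,14) (18,14) (75/4,17)]
5. Canonical ring: [(14,14) (18,14) (75/4,17) (14,17)]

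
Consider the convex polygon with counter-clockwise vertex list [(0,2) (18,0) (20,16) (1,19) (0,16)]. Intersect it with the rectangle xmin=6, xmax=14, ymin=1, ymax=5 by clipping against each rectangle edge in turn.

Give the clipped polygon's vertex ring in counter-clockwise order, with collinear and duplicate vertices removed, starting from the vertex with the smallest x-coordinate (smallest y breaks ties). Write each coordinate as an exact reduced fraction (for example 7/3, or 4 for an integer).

1. After x ≥ 6: [(6,4/3) (18,0) (20,16) (6,346/19)]
2. After x ≤ 14: [(6,4/3) (14,4/9) (14,322/19) (6,346/19)]
3. After y ≥ 1: [(6,4/3) (9,1) (14,1) (14,322/19) (6,346/19)]
4. After y ≤ 5: [(6,5) (6,4/3) (9,1) (14,1) (14,5)]
5. Canonical ring: [(6,4/3) (9,1) (14,1) (14,5) (6,5)]

Clipped polygon: [(6,4/3) (9,1) (14,1) (14,5) (6,5)]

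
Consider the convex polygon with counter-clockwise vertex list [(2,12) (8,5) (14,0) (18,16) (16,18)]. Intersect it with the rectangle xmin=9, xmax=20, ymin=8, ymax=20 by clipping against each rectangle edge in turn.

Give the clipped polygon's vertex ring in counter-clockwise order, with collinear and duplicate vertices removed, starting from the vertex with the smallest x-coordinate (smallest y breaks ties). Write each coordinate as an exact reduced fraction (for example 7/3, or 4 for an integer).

Clipped polygon: [(9,8) (16,8) (18,16) (16,18) (9,15)]

1. After x ≥ 9: [(9,15) (9,25/6) (14,0) (18,16) (16,18)]
2. After x ≤ 20: [(9,15) (9,25/6) (14,0) (18,16) (16,18)]
3. After y ≥ 8: [(9,15) (9,8) (16,8) (18,16) (16,18)]
4. After y ≤ 20: [(9,15) (9,8) (16,8) (18,16) (16,18)]
5. Canonical ring: [(9,8) (16,8) (18,16) (16,18) (9,15)]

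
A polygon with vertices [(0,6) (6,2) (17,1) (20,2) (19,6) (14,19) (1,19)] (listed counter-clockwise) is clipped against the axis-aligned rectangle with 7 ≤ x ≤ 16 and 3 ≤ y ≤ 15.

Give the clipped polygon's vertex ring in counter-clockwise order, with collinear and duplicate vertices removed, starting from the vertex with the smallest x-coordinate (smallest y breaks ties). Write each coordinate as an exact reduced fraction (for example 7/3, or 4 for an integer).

Clipped polygon: [(7,3) (16,3) (16,69/5) (202/13,15) (7,15)]

1. After x ≥ 7: [(7,21/11) (17,1) (20,2) (19,6) (14,19) (7,19)]
2. After x ≤ 16: [(7,21/11) (16,12/11) (16,69/5) (14,19) (7,19)]
3. After y ≥ 3: [(7,3) (16,3) (16,69/5) (14,19) (7,19)]
4. After y ≤ 15: [(7,15) (7,3) (16,3) (16,69/5) (202/13,15)]
5. Canonical ring: [(7,3) (16,3) (16,69/5) (202/13,15) (7,15)]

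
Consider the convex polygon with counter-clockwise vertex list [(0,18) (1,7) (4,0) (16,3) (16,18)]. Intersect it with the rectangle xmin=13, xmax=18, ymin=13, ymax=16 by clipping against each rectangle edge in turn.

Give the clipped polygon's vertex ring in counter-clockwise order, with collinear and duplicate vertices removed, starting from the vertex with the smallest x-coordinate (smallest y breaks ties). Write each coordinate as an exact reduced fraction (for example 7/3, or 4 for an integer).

1. After x ≥ 13: [(13,18) (13,9/4) (16,3) (16,18)]
2. After x ≤ 18: [(13,18) (13,9/4) (16,3) (16,18)]
3. After y ≥ 13: [(13,18) (13,13) (16,13) (16,18)]
4. After y ≤ 16: [(13,16) (13,13) (16,13) (16,16)]
5. Canonical ring: [(13,13) (16,13) (16,16) (13,16)]

Clipped polygon: [(13,13) (16,13) (16,16) (13,16)]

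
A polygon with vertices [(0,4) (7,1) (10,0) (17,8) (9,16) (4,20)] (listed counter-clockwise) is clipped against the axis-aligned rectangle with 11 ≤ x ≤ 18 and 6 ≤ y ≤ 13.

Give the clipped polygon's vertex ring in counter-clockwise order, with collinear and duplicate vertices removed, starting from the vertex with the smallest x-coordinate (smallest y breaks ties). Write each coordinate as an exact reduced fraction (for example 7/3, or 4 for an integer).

Clipped polygon: [(11,6) (61/4,6) (17,8) (12,13) (11,13)]

1. After x ≥ 11: [(11,8/7) (17,8) (11,14)]
2. After x ≤ 18: [(11,8/7) (17,8) (11,14)]
3. After y ≥ 6: [(11,6) (61/4,6) (17,8) (11,14)]
4. After y ≤ 13: [(11,13) (11,6) (61/4,6) (17,8) (12,13)]
5. Canonical ring: [(11,6) (61/4,6) (17,8) (12,13) (11,13)]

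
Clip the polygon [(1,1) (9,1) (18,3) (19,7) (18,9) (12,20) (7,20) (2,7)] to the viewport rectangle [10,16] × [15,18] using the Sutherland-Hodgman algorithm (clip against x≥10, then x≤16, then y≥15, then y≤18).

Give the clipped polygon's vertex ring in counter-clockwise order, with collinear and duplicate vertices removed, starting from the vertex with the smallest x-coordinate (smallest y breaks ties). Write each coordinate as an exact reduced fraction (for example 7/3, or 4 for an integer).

1. After x ≥ 10: [(10,11/9) (18,3) (19,7) (18,9) (12,20) (10,20)]
2. After x ≤ 16: [(10,11/9) (16,23/9) (16,38/3) (12,20) (10,20)]
3. After y ≥ 15: [(10,15) (162/11,15) (12,20) (10,20)]
4. After y ≤ 18: [(10,18) (10,15) (162/11,15) (144/11,18)]
5. Canonical ring: [(10,15) (162/11,15) (144/11,18) (10,18)]

Clipped polygon: [(10,15) (162/11,15) (144/11,18) (10,18)]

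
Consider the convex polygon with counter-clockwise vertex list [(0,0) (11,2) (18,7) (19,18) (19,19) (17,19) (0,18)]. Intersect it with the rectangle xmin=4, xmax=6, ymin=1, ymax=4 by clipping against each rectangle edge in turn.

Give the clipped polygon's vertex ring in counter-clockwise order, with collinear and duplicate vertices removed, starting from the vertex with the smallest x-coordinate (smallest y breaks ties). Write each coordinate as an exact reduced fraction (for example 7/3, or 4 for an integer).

1. After x ≥ 4: [(4,8/11) (11,2) (18,7) (19,18) (19,19) (17,19) (4,310/17)]
2. After x ≤ 6: [(4,8/11) (6,12/11) (6,312/17) (4,310/17)]
3. After y ≥ 1: [(4,1) (11/2,1) (6,12/11) (6,312/17) (4,310/17)]
4. After y ≤ 4: [(4,4) (4,1) (11/2,1) (6,12/11) (6,4)]
5. Canonical ring: [(4,1) (11/2,1) (6,12/11) (6,4) (4,4)]

Clipped polygon: [(4,1) (11/2,1) (6,12/11) (6,4) (4,4)]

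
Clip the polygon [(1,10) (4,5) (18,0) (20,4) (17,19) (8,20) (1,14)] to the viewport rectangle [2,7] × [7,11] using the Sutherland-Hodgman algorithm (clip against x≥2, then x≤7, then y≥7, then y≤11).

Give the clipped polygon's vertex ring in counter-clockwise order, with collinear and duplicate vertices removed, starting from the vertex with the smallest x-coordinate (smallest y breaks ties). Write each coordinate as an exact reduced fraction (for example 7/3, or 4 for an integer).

Clipped polygon: [(2,25/3) (14/5,7) (7,7) (7,11) (2,11)]

1. After x ≥ 2: [(2,25/3) (4,5) (18,0) (20,4) (17,19) (8,20) (2,104/7)]
2. After x ≤ 7: [(2,25/3) (4,5) (7,55/14) (7,134/7) (2,104/7)]
3. After y ≥ 7: [(2,25/3) (14/5,7) (7,7) (7,134/7) (2,104/7)]
4. After y ≤ 11: [(2,11) (2,25/3) (14/5,7) (7,7) (7,11)]
5. Canonical ring: [(2,25/3) (14/5,7) (7,7) (7,11) (2,11)]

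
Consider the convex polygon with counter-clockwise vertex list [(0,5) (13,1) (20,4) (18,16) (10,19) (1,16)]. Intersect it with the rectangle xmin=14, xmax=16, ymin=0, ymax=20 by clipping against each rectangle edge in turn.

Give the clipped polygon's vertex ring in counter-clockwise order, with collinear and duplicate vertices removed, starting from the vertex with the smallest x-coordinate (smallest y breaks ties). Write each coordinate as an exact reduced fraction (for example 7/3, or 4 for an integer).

Clipped polygon: [(14,10/7) (16,16/7) (16,67/4) (14,35/2)]

1. After x ≥ 14: [(14,10/7) (20,4) (18,16) (14,35/2)]
2. After x ≤ 16: [(14,10/7) (16,16/7) (16,67/4) (14,35/2)]
3. After y ≥ 0: [(14,10/7) (16,16/7) (16,67/4) (14,35/2)]
4. After y ≤ 20: [(14,10/7) (16,16/7) (16,67/4) (14,35/2)]
5. Canonical ring: [(14,10/7) (16,16/7) (16,67/4) (14,35/2)]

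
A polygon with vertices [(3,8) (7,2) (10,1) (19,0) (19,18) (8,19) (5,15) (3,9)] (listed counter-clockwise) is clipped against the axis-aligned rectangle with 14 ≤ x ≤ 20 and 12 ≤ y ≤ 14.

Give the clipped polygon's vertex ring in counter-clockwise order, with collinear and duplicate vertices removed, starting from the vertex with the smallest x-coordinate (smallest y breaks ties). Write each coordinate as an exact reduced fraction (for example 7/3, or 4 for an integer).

1. After x ≥ 14: [(14,5/9) (19,0) (19,18) (14,203/11)]
2. After x ≤ 20: [(14,5/9) (19,0) (19,18) (14,203/11)]
3. After y ≥ 12: [(14,12) (19,12) (19,18) (14,203/11)]
4. After y ≤ 14: [(14,14) (14,12) (19,12) (19,14)]
5. Canonical ring: [(14,12) (19,12) (19,14) (14,14)]

Clipped polygon: [(14,12) (19,12) (19,14) (14,14)]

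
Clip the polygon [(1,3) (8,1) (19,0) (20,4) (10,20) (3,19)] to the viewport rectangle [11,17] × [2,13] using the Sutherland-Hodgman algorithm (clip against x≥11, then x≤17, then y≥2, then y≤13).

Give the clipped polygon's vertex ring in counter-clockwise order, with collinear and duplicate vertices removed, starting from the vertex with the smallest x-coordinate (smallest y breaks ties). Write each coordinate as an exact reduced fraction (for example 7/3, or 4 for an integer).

Clipped polygon: [(11,2) (17,2) (17,44/5) (115/8,13) (11,13)]

1. After x ≥ 11: [(11,8/11) (19,0) (20,4) (11,92/5)]
2. After x ≤ 17: [(11,8/11) (17,2/11) (17,44/5) (11,92/5)]
3. After y ≥ 2: [(11,2) (17,2) (17,44/5) (11,92/5)]
4. After y ≤ 13: [(11,13) (11,2) (17,2) (17,44/5) (115/8,13)]
5. Canonical ring: [(11,2) (17,2) (17,44/5) (115/8,13) (11,13)]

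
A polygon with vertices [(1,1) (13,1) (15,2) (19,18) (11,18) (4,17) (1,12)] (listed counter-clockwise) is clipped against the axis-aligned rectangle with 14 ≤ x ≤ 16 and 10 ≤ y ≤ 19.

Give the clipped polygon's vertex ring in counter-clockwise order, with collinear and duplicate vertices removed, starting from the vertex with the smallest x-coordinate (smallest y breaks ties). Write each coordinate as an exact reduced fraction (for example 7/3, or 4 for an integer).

Clipped polygon: [(14,10) (16,10) (16,18) (14,18)]

1. After x ≥ 14: [(14,3/2) (15,2) (19,18) (14,18)]
2. After x ≤ 16: [(14,3/2) (15,2) (16,6) (16,18) (14,18)]
3. After y ≥ 10: [(14,10) (16,10) (16,18) (14,18)]
4. After y ≤ 19: [(14,10) (16,10) (16,18) (14,18)]
5. Canonical ring: [(14,10) (16,10) (16,18) (14,18)]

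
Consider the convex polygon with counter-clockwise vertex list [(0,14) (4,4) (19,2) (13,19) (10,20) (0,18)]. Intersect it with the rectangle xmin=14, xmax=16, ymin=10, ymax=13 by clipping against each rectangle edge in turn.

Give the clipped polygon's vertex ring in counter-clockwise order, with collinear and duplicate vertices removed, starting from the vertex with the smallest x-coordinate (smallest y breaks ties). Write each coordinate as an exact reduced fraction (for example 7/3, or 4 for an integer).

Clipped polygon: [(14,10) (16,10) (16,21/2) (257/17,13) (14,13)]

1. After x ≥ 14: [(14,8/3) (19,2) (14,97/6)]
2. After x ≤ 16: [(14,8/3) (16,12/5) (16,21/2) (14,97/6)]
3. After y ≥ 10: [(14,10) (16,10) (16,21/2) (14,97/6)]
4. After y ≤ 13: [(14,13) (14,10) (16,10) (16,21/2) (257/17,13)]
5. Canonical ring: [(14,10) (16,10) (16,21/2) (257/17,13) (14,13)]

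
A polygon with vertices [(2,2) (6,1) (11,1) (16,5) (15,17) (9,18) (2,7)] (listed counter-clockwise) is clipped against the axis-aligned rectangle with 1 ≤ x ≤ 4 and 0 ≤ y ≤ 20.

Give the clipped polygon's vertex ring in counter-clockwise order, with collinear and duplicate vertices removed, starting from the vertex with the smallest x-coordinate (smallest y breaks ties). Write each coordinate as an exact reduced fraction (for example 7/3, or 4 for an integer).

1. After x ≥ 1: [(2,2) (6,1) (11,1) (16,5) (15,17) (9,18) (2,7)]
2. After x ≤ 4: [(2,2) (4,3/2) (4,71/7) (2,7)]
3. After y ≥ 0: [(2,2) (4,3/2) (4,71/7) (2,7)]
4. After y ≤ 20: [(2,2) (4,3/2) (4,71/7) (2,7)]
5. Canonical ring: [(2,2) (4,3/2) (4,71/7) (2,7)]

Clipped polygon: [(2,2) (4,3/2) (4,71/7) (2,7)]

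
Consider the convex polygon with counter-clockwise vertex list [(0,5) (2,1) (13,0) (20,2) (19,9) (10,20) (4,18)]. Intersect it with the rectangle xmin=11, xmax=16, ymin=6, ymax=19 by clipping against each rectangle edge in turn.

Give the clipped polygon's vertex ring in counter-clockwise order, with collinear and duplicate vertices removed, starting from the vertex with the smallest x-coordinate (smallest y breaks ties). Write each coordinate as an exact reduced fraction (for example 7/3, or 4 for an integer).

Clipped polygon: [(11,6) (16,6) (16,38/3) (11,169/9)]

1. After x ≥ 11: [(11,2/11) (13,0) (20,2) (19,9) (11,169/9)]
2. After x ≤ 16: [(11,2/11) (13,0) (16,6/7) (16,38/3) (11,169/9)]
3. After y ≥ 6: [(11,6) (16,6) (16,38/3) (11,169/9)]
4. After y ≤ 19: [(11,6) (16,6) (16,38/3) (11,169/9)]
5. Canonical ring: [(11,6) (16,6) (16,38/3) (11,169/9)]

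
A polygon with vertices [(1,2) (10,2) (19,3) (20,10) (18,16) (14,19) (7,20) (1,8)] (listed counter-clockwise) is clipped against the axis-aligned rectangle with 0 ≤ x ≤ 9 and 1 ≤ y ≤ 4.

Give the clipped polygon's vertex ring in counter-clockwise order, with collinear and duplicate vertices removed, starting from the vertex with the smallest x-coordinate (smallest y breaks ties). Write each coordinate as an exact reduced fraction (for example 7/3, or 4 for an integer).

1. After x ≥ 0: [(1,2) (10,2) (19,3) (20,10) (18,16) (14,19) (7,20) (1,8)]
2. After x ≤ 9: [(1,2) (9,2) (9,138/7) (7,20) (1,8)]
3. After y ≥ 1: [(1,2) (9,2) (9,138/7) (7,20) (1,8)]
4. After y ≤ 4: [(1,4) (1,2) (9,2) (9,4)]
5. Canonical ring: [(1,2) (9,2) (9,4) (1,4)]

Clipped polygon: [(1,2) (9,2) (9,4) (1,4)]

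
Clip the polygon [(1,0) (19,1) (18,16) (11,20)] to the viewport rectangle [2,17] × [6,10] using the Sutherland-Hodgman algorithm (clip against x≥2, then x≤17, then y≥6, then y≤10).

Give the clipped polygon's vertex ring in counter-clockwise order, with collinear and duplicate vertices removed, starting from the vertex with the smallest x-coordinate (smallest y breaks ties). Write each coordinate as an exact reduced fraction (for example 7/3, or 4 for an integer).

1. After x ≥ 2: [(2,2) (2,1/18) (19,1) (18,16) (11,20)]
2. After x ≤ 17: [(2,2) (2,1/18) (17,8/9) (17,116/7) (11,20)]
3. After y ≥ 6: [(4,6) (17,6) (17,116/7) (11,20)]
4. After y ≤ 10: [(6,10) (4,6) (17,6) (17,10)]
5. Canonical ring: [(4,6) (17,6) (17,10) (6,10)]

Clipped polygon: [(4,6) (17,6) (17,10) (6,10)]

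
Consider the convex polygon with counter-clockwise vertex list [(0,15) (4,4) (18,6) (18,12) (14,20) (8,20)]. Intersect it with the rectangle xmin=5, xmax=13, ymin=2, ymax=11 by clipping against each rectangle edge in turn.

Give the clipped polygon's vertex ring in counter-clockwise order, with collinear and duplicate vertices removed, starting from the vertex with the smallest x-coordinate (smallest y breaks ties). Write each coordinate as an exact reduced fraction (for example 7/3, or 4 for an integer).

Clipped polygon: [(5,29/7) (13,37/7) (13,11) (5,11)]

1. After x ≥ 5: [(5,145/8) (5,29/7) (18,6) (18,12) (14,20) (8,20)]
2. After x ≤ 13: [(5,145/8) (5,29/7) (13,37/7) (13,20) (8,20)]
3. After y ≥ 2: [(5,145/8) (5,29/7) (13,37/7) (13,20) (8,20)]
4. After y ≤ 11: [(5,11) (5,29/7) (13,37/7) (13,11)]
5. Canonical ring: [(5,29/7) (13,37/7) (13,11) (5,11)]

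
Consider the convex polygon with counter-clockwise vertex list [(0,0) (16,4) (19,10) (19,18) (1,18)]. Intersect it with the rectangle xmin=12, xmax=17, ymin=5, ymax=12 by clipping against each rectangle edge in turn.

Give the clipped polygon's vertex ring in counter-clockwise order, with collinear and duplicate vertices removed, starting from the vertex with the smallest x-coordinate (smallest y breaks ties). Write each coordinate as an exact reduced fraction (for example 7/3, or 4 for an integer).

Clipped polygon: [(12,5) (33/2,5) (17,6) (17,12) (12,12)]

1. After x ≥ 12: [(12,3) (16,4) (19,10) (19,18) (12,18)]
2. After x ≤ 17: [(12,3) (16,4) (17,6) (17,18) (12,18)]
3. After y ≥ 5: [(12,5) (33/2,5) (17,6) (17,18) (12,18)]
4. After y ≤ 12: [(12,12) (12,5) (33/2,5) (17,6) (17,12)]
5. Canonical ring: [(12,5) (33/2,5) (17,6) (17,12) (12,12)]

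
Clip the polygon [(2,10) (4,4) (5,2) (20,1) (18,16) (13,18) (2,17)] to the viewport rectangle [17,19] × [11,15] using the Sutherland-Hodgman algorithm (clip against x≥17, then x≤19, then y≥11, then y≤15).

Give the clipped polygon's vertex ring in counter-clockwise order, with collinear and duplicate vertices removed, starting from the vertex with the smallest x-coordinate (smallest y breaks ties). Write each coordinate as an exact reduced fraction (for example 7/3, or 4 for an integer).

1. After x ≥ 17: [(17,6/5) (20,1) (18,16) (17,82/5)]
2. After x ≤ 19: [(17,6/5) (19,16/15) (19,17/2) (18,16) (17,82/5)]
3. After y ≥ 11: [(17,11) (56/3,11) (18,16) (17,82/5)]
4. After y ≤ 15: [(17,15) (17,11) (56/3,11) (272/15,15)]
5. Canonical ring: [(17,11) (56/3,11) (272/15,15) (17,15)]

Clipped polygon: [(17,11) (56/3,11) (272/15,15) (17,15)]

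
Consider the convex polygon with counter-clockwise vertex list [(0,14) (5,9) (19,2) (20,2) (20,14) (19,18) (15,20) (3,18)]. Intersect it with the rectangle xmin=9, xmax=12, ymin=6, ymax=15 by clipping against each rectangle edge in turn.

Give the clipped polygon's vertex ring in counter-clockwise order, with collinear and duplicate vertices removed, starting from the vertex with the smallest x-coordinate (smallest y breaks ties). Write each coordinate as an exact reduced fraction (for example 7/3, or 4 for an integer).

Clipped polygon: [(9,7) (11,6) (12,6) (12,15) (9,15)]

1. After x ≥ 9: [(9,7) (19,2) (20,2) (20,14) (19,18) (15,20) (9,19)]
2. After x ≤ 12: [(9,7) (12,11/2) (12,39/2) (9,19)]
3. After y ≥ 6: [(9,7) (11,6) (12,6) (12,39/2) (9,19)]
4. After y ≤ 15: [(9,15) (9,7) (11,6) (12,6) (12,15)]
5. Canonical ring: [(9,7) (11,6) (12,6) (12,15) (9,15)]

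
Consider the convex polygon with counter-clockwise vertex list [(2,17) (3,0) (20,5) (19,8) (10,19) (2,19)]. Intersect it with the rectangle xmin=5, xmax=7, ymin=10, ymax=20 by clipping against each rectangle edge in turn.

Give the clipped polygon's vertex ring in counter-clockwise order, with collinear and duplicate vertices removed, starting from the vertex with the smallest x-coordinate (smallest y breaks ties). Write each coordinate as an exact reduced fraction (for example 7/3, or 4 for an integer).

1. After x ≥ 5: [(5,10/17) (20,5) (19,8) (10,19) (5,19)]
2. After x ≤ 7: [(5,10/17) (7,20/17) (7,19) (5,19)]
3. After y ≥ 10: [(5,10) (7,10) (7,19) (5,19)]
4. After y ≤ 20: [(5,10) (7,10) (7,19) (5,19)]
5. Canonical ring: [(5,10) (7,10) (7,19) (5,19)]

Clipped polygon: [(5,10) (7,10) (7,19) (5,19)]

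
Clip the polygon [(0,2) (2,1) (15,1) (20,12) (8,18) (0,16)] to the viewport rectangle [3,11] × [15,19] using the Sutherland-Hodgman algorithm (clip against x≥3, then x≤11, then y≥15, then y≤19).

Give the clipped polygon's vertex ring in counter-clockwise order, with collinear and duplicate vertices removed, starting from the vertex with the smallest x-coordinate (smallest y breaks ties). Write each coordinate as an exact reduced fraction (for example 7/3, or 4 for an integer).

1. After x ≥ 3: [(3,1) (15,1) (20,12) (8,18) (3,67/4)]
2. After x ≤ 11: [(3,1) (11,1) (11,33/2) (8,18) (3,67/4)]
3. After y ≥ 15: [(3,15) (11,15) (11,33/2) (8,18) (3,67/4)]
4. After y ≤ 19: [(3,15) (11,15) (11,33/2) (8,18) (3,67/4)]
5. Canonical ring: [(3,15) (11,15) (11,33/2) (8,18) (3,67/4)]

Clipped polygon: [(3,15) (11,15) (11,33/2) (8,18) (3,67/4)]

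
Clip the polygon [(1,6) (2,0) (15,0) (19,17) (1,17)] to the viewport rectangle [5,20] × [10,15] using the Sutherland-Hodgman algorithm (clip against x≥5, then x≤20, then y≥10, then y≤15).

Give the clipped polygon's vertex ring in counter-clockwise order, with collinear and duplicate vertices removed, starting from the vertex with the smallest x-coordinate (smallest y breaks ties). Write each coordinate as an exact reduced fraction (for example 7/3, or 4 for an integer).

Clipped polygon: [(5,10) (295/17,10) (315/17,15) (5,15)]

1. After x ≥ 5: [(5,0) (15,0) (19,17) (5,17)]
2. After x ≤ 20: [(5,0) (15,0) (19,17) (5,17)]
3. After y ≥ 10: [(5,10) (295/17,10) (19,17) (5,17)]
4. After y ≤ 15: [(5,15) (5,10) (295/17,10) (315/17,15)]
5. Canonical ring: [(5,10) (295/17,10) (315/17,15) (5,15)]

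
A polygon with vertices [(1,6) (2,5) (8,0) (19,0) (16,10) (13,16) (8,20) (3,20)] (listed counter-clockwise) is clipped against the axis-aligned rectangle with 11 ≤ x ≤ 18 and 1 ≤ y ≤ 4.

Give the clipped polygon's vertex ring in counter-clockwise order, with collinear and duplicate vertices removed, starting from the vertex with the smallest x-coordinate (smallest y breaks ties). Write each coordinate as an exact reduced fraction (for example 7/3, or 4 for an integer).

1. After x ≥ 11: [(11,0) (19,0) (16,10) (13,16) (11,88/5)]
2. After x ≤ 18: [(11,0) (18,0) (18,10/3) (16,10) (13,16) (11,88/5)]
3. After y ≥ 1: [(11,1) (18,1) (18,10/3) (16,10) (13,16) (11,88/5)]
4. After y ≤ 4: [(11,4) (11,1) (18,1) (18,10/3) (89/5,4)]
5. Canonical ring: [(11,1) (18,1) (18,10/3) (89/5,4) (11,4)]

Clipped polygon: [(11,1) (18,1) (18,10/3) (89/5,4) (11,4)]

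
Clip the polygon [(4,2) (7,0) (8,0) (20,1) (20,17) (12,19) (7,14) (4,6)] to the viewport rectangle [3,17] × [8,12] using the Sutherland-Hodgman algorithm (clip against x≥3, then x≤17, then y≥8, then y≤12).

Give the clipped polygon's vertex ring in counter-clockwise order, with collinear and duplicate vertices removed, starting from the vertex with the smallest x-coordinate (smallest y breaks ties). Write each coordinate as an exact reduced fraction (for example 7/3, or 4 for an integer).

Clipped polygon: [(19/4,8) (17,8) (17,12) (25/4,12)]

1. After x ≥ 3: [(4,2) (7,0) (8,0) (20,1) (20,17) (12,19) (7,14) (4,6)]
2. After x ≤ 17: [(4,2) (7,0) (8,0) (17,3/4) (17,71/4) (12,19) (7,14) (4,6)]
3. After y ≥ 8: [(17,8) (17,71/4) (12,19) (7,14) (19/4,8)]
4. After y ≤ 12: [(17,8) (17,12) (25/4,12) (19/4,8)]
5. Canonical ring: [(19/4,8) (17,8) (17,12) (25/4,12)]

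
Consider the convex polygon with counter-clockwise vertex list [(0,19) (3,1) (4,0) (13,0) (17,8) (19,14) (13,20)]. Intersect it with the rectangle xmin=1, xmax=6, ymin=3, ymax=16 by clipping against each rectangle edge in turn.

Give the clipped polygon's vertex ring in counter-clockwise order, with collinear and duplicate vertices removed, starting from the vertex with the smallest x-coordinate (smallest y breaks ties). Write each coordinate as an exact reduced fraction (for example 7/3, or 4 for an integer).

1. After x ≥ 1: [(1,248/13) (1,13) (3,1) (4,0) (13,0) (17,8) (19,14) (13,20)]
2. After x ≤ 6: [(6,253/13) (1,248/13) (1,13) (3,1) (4,0) (6,0)]
3. After y ≥ 3: [(6,3) (6,253/13) (1,248/13) (1,13) (8/3,3)]
4. After y ≤ 16: [(6,3) (6,16) (1,16) (1,13) (8/3,3)]
5. Canonical ring: [(1,13) (8/3,3) (6,3) (6,16) (1,16)]

Clipped polygon: [(1,13) (8/3,3) (6,3) (6,16) (1,16)]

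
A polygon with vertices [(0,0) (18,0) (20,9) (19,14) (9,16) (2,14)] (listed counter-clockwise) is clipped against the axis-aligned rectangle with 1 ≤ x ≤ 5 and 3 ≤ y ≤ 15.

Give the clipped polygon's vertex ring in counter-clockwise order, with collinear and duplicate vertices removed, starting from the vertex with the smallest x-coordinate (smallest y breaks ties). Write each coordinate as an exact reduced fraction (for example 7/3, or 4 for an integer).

Clipped polygon: [(1,3) (5,3) (5,104/7) (2,14) (1,7)]

1. After x ≥ 1: [(1,7) (1,0) (18,0) (20,9) (19,14) (9,16) (2,14)]
2. After x ≤ 5: [(1,7) (1,0) (5,0) (5,104/7) (2,14)]
3. After y ≥ 3: [(1,7) (1,3) (5,3) (5,104/7) (2,14)]
4. After y ≤ 15: [(1,7) (1,3) (5,3) (5,104/7) (2,14)]
5. Canonical ring: [(1,3) (5,3) (5,104/7) (2,14) (1,7)]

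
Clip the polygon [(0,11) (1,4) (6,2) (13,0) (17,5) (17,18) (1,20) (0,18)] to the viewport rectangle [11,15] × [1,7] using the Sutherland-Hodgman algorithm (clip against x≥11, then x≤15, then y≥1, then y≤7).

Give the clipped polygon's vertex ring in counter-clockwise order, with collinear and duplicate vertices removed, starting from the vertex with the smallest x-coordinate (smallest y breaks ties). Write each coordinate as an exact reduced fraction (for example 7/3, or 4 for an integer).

Clipped polygon: [(11,1) (69/5,1) (15,5/2) (15,7) (11,7)]

1. After x ≥ 11: [(11,4/7) (13,0) (17,5) (17,18) (11,75/4)]
2. After x ≤ 15: [(11,4/7) (13,0) (15,5/2) (15,73/4) (11,75/4)]
3. After y ≥ 1: [(11,1) (69/5,1) (15,5/2) (15,73/4) (11,75/4)]
4. After y ≤ 7: [(11,7) (11,1) (69/5,1) (15,5/2) (15,7)]
5. Canonical ring: [(11,1) (69/5,1) (15,5/2) (15,7) (11,7)]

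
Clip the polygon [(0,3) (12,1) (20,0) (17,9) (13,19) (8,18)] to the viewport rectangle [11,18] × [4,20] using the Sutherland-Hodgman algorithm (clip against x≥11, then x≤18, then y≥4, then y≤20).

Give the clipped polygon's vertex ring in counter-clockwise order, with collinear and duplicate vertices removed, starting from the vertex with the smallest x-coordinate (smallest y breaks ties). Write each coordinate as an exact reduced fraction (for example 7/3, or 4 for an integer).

1. After x ≥ 11: [(11,7/6) (12,1) (20,0) (17,9) (13,19) (11,93/5)]
2. After x ≤ 18: [(11,7/6) (12,1) (18,1/4) (18,6) (17,9) (13,19) (11,93/5)]
3. After y ≥ 4: [(11,4) (18,4) (18,6) (17,9) (13,19) (11,93/5)]
4. After y ≤ 20: [(11,4) (18,4) (18,6) (17,9) (13,19) (11,93/5)]
5. Canonical ring: [(11,4) (18,4) (18,6) (17,9) (13,19) (11,93/5)]

Clipped polygon: [(11,4) (18,4) (18,6) (17,9) (13,19) (11,93/5)]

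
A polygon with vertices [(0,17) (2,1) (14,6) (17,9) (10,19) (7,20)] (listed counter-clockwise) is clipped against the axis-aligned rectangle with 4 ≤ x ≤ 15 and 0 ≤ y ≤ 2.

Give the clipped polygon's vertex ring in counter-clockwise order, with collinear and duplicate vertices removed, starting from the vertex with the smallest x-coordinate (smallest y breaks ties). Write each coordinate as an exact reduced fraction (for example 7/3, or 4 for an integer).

Clipped polygon: [(4,11/6) (22/5,2) (4,2)]

1. After x ≥ 4: [(4,131/7) (4,11/6) (14,6) (17,9) (10,19) (7,20)]
2. After x ≤ 15: [(4,131/7) (4,11/6) (14,6) (15,7) (15,83/7) (10,19) (7,20)]
3. After y ≥ 0: [(4,131/7) (4,11/6) (14,6) (15,7) (15,83/7) (10,19) (7,20)]
4. After y ≤ 2: [(4,2) (4,11/6) (22/5,2)]
5. Canonical ring: [(4,11/6) (22/5,2) (4,2)]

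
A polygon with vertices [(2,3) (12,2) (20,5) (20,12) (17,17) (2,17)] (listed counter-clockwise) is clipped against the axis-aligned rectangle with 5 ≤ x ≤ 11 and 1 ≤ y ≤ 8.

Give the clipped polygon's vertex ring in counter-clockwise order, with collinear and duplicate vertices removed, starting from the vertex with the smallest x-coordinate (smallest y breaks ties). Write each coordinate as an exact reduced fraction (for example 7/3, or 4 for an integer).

1. After x ≥ 5: [(5,27/10) (12,2) (20,5) (20,12) (17,17) (5,17)]
2. After x ≤ 11: [(5,27/10) (11,21/10) (11,17) (5,17)]
3. After y ≥ 1: [(5,27/10) (11,21/10) (11,17) (5,17)]
4. After y ≤ 8: [(5,8) (5,27/10) (11,21/10) (11,8)]
5. Canonical ring: [(5,27/10) (11,21/10) (11,8) (5,8)]

Clipped polygon: [(5,27/10) (11,21/10) (11,8) (5,8)]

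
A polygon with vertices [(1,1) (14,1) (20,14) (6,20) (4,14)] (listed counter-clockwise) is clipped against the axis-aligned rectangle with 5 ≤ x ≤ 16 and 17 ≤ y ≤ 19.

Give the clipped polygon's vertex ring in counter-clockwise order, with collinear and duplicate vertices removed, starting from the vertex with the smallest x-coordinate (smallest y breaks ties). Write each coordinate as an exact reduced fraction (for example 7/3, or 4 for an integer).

Clipped polygon: [(5,17) (13,17) (25/3,19) (17/3,19)]

1. After x ≥ 5: [(5,1) (14,1) (20,14) (6,20) (5,17)]
2. After x ≤ 16: [(5,1) (14,1) (16,16/3) (16,110/7) (6,20) (5,17)]
3. After y ≥ 17: [(5,17) (13,17) (6,20) (5,17)]
4. After y ≤ 19: [(5,17) (13,17) (25/3,19) (17/3,19) (5,17)]
5. Canonical ring: [(5,17) (13,17) (25/3,19) (17/3,19)]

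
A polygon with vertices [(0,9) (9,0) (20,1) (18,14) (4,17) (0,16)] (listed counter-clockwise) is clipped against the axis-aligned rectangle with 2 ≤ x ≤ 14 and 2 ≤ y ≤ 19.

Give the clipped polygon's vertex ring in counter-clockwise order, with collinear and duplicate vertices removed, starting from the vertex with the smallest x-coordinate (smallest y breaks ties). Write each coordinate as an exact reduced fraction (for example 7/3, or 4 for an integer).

1. After x ≥ 2: [(2,7) (9,0) (20,1) (18,14) (4,17) (2,33/2)]
2. After x ≤ 14: [(2,7) (9,0) (14,5/11) (14,104/7) (4,17) (2,33/2)]
3. After y ≥ 2: [(2,7) (7,2) (14,2) (14,104/7) (4,17) (2,33/2)]
4. After y ≤ 19: [(2,7) (7,2) (14,2) (14,104/7) (4,17) (2,33/2)]
5. Canonical ring: [(2,7) (7,2) (14,2) (14,104/7) (4,17) (2,33/2)]

Clipped polygon: [(2,7) (7,2) (14,2) (14,104/7) (4,17) (2,33/2)]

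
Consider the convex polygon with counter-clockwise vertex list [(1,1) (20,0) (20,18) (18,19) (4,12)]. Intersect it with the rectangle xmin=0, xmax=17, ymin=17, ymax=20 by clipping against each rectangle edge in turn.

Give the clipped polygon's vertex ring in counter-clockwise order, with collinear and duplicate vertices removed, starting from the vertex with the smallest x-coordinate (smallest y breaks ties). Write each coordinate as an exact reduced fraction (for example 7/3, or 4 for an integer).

1. After x ≥ 0: [(1,1) (20,0) (20,18) (18,19) (4,12)]
2. After x ≤ 17: [(1,1) (17,3/19) (17,37/2) (4,12)]
3. After y ≥ 17: [(17,17) (17,37/2) (14,17)]
4. After y ≤ 20: [(17,17) (17,37/2) (14,17)]
5. Canonical ring: [(14,17) (17,17) (17,37/2)]

Clipped polygon: [(14,17) (17,17) (17,37/2)]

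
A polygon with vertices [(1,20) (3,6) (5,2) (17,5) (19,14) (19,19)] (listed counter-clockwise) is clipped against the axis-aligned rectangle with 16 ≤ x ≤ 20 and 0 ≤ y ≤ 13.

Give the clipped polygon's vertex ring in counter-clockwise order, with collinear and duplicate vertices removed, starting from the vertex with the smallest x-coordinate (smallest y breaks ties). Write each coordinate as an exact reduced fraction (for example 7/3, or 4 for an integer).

Clipped polygon: [(16,19/4) (17,5) (169/9,13) (16,13)]

1. After x ≥ 16: [(16,115/6) (16,19/4) (17,5) (19,14) (19,19)]
2. After x ≤ 20: [(16,115/6) (16,19/4) (17,5) (19,14) (19,19)]
3. After y ≥ 0: [(16,115/6) (16,19/4) (17,5) (19,14) (19,19)]
4. After y ≤ 13: [(16,13) (16,19/4) (17,5) (169/9,13)]
5. Canonical ring: [(16,19/4) (17,5) (169/9,13) (16,13)]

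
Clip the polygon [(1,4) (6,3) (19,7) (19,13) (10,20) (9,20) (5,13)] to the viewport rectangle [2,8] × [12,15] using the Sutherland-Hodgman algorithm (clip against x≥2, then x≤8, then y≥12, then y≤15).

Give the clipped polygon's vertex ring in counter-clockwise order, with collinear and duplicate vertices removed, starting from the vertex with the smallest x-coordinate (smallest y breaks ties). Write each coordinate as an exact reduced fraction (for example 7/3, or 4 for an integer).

1. After x ≥ 2: [(2,25/4) (2,19/5) (6,3) (19,7) (19,13) (10,20) (9,20) (5,13)]
2. After x ≤ 8: [(2,25/4) (2,19/5) (6,3) (8,47/13) (8,73/4) (5,13)]
3. After y ≥ 12: [(41/9,12) (8,12) (8,73/4) (5,13)]
4. After y ≤ 15: [(41/9,12) (8,12) (8,15) (43/7,15) (5,13)]
5. Canonical ring: [(41/9,12) (8,12) (8,15) (43/7,15) (5,13)]

Clipped polygon: [(41/9,12) (8,12) (8,15) (43/7,15) (5,13)]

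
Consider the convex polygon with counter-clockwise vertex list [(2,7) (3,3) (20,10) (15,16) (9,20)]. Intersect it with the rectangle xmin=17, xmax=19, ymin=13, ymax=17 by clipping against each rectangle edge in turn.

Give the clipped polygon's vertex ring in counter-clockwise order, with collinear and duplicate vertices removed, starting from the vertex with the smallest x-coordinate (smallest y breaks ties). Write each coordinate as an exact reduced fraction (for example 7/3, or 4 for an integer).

Clipped polygon: [(17,13) (35/2,13) (17,68/5)]

1. After x ≥ 17: [(17,149/17) (20,10) (17,68/5)]
2. After x ≤ 19: [(17,149/17) (19,163/17) (19,56/5) (17,68/5)]
3. After y ≥ 13: [(17,13) (35/2,13) (17,68/5)]
4. After y ≤ 17: [(17,13) (35/2,13) (17,68/5)]
5. Canonical ring: [(17,13) (35/2,13) (17,68/5)]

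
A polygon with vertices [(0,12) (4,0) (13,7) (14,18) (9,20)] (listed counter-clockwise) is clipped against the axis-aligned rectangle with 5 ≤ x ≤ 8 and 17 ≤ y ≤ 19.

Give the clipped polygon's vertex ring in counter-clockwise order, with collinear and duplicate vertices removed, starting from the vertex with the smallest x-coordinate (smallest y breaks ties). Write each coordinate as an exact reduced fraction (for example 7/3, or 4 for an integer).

Clipped polygon: [(45/8,17) (8,17) (8,19) (63/8,19)]

1. After x ≥ 5: [(5,148/9) (5,7/9) (13,7) (14,18) (9,20)]
2. After x ≤ 8: [(8,172/9) (5,148/9) (5,7/9) (8,28/9)]
3. After y ≥ 17: [(8,17) (8,172/9) (45/8,17)]
4. After y ≤ 19: [(8,17) (8,19) (63/8,19) (45/8,17)]
5. Canonical ring: [(45/8,17) (8,17) (8,19) (63/8,19)]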